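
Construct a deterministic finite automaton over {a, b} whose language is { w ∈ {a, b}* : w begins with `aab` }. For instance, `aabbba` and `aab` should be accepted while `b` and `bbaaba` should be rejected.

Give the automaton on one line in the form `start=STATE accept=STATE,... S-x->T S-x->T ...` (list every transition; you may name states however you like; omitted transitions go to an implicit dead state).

Check the first 3 symbols one by one: s0 through s2 record how many have matched `aab` so far; any wrong symbol goes to the dead state s4. After all 3 match we enter the accepting sink s3.
5 states suffice.
        a   b  
>  s0   s1  s4 
   s1   s2  s4 
   s2   s4  s3 
 * s3   s3  s3 
   s4   s4  s4 
(> = start, * = accepting)

start=s0 accept=s3 s0-a->s1 s0-b->s4 s1-a->s2 s1-b->s4 s2-a->s4 s2-b->s3 s3-a->s3 s3-b->s3 s4-a->s4 s4-b->s4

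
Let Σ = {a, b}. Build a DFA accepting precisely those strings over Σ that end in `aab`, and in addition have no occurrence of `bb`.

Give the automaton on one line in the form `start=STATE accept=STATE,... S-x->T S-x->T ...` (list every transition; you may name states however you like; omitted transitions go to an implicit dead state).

Handle the two conditions separately and then intersect. The first has 4 states tracking how much of the suffix `aab` has currently been matched; the second has 3 states tracking partial matches of the forbidden pattern `bb`. A product state is a pair (one from each), accepting exactly when both do. Equivalent product states are then merged.
6 states suffice.
        a   b  
>  q0   q1  q2 
   q1   q3  q2 
   q2   q1  q4 
   q3   q3  q5 
   q4   q4  q4 
 * q5   q1  q4 
(> = start, * = accepting)

start=q0 accept=q5 q0-a->q1 q0-b->q2 q1-a->q3 q1-b->q2 q2-a->q1 q2-b->q4 q3-a->q3 q3-b->q5 q4-a->q4 q4-b->q4 q5-a->q1 q5-b->q4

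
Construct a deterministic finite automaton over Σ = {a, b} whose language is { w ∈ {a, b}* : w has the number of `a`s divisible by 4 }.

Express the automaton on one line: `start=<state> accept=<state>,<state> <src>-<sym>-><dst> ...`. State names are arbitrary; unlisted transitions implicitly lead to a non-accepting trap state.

start=q0 accept=q0 q0-a->q1 q0-b->q0 q1-a->q2 q1-b->q1 q2-a->q3 q2-b->q2 q3-a->q0 q3-b->q3

Keep the running count of `a`s modulo 4: each `a` advances along the cycle q0 → q1 → q2 → q3 → q0 while other symbols loop. Accept at q0.
With 4 states:
        a   b  
>* q0   q1  q0 
   q1   q2  q1 
   q2   q3  q2 
   q3   q0  q3 
(> = start, * = accepting)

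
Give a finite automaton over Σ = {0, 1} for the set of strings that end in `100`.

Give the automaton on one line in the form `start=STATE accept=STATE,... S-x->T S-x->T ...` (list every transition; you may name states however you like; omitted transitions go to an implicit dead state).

Let each state record the length of the longest suffix of the input read so far that is also a prefix of `100`. B means the last symbol is `1`; C means the last 2 symbols are `10`; D means the last 3 symbols are `100`. Accept only at D, where the string currently ends in `100`.
4 states suffice.
       0  1 
>  A   A  B 
   B   C  B 
   C   D  B 
 * D   A  B 
(> = start, * = accepting)

start=A accept=D A-0->A A-1->B B-0->C B-1->B C-0->D C-1->B D-0->A D-1->B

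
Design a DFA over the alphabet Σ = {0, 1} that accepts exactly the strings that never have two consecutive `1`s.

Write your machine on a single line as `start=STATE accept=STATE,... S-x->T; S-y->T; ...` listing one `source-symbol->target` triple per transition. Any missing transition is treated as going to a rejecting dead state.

start=A; accept=A,B; A-0->A; A-1->B; B-0->A; B-1->C; C-0->C; C-1->C

This is the complement of 'contains `11`'. Use the same substring-matching states — A through C holding how much of `11` has just been matched — but flip the accepting set: everything except the trap C accepts.
With 3 states:
       0  1 
>* A   A  B 
 * B   A  C 
   C   C  C 
(> = start, * = accepting)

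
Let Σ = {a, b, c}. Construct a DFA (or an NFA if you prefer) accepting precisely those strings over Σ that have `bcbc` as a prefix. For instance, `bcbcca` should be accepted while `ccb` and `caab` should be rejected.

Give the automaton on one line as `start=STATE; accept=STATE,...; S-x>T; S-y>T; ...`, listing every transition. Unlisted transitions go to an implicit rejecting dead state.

Check the first 4 symbols one by one: S0 through S3 record how many have matched `bcbc` so far; any wrong symbol goes to the dead state S5. After all 4 match we enter the accepting sink S4.
A 6-state machine:
        a   b   c  
>  S0   S5  S1  S5 
   S1   S5  S5  S2 
   S2   S5  S3  S5 
   S3   S5  S5  S4 
 * S4   S4  S4  S4 
   S5   S5  S5  S5 
(> = start, * = accepting)

start=S0; accept=S4; S0-a>S5; S0-b>S1; S0-c>S5; S1-a>S5; S1-b>S5; S1-c>S2; S2-a>S5; S2-b>S3; S2-c>S5; S3-a>S5; S3-b>S5; S3-c>S4; S4-a>S4; S4-b>S4; S4-c>S4; S5-a>S5; S5-b>S5; S5-c>S5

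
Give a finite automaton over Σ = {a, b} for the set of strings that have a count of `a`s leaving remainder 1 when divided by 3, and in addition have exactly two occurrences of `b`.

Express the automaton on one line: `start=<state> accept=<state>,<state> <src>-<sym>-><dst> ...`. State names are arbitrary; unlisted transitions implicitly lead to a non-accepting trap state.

start=s0 accept=s7 s0-a->s1 s0-b->s2 s1-a->s3 s1-b->s4 s2-a->s4 s2-b->s5 s3-a->s0 s3-b->s6 s4-a->s6 s4-b->s7 s5-a->s7 s5-b->s8 s6-a->s2 s6-b->s9 s7-a->s9 s7-b->s10 s8-a->s10 s8-b->s8 s9-a->s5 s9-b->s11 s10-a->s11 s10-b->s10 s11-a->s8 s11-b->s11

Build one automaton per condition and run them in lockstep. The first has 3 states tracking the count of `a`s modulo 3; the second has 4 states tracking the count of `b`s, saturating at 3. A product state is a pair (one from each), accepting exactly when both do.
          a    b  
>  s0     s1   s2 
   s1     s3   s4 
   s2     s4   s5 
   s3     s0   s6 
   s4     s6   s7 
   s5     s7   s8 
   s6     s2   s9 
 * s7     s9  s10 
   s8    s10   s8 
   s9     s5  s11 
   s10   s11  s10 
   s11    s8  s11 
(> = start, * = accepting)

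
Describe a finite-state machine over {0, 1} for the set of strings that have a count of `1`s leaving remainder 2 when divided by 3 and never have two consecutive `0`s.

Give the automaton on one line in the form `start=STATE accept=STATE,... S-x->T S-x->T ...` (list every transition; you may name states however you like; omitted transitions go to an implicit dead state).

Handle the two conditions separately and then intersect. One (3 states) tracks the count of `1`s modulo 3; the other (3 states) tracks partial matches of the forbidden pattern `00`. Each combined state is a pair, one component from each; accept when both components accept. After merging equivalent states the machine shrinks.
With 7 states:
        0   1  
>  q0   q1  q2 
   q1   q3  q2 
   q2   q4  q5 
   q3   q3  q3 
   q4   q3  q5 
 * q5   q6  q0 
 * q6   q3  q0 
(> = start, * = accepting)

start=q0 accept=q5,q6 q0-0->q1 q0-1->q2 q1-0->q3 q1-1->q2 q2-0->q4 q2-1->q5 q3-0->q3 q3-1->q3 q4-0->q3 q4-1->q5 q5-0->q6 q5-1->q0 q6-0->q3 q6-1->q0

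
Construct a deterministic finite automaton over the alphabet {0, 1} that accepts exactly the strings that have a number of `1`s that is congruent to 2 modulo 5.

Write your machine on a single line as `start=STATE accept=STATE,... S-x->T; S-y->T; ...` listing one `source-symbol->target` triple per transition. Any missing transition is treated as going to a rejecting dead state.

start=S0; accept=S2; S0-0->S0; S0-1->S1; S1-0->S1; S1-1->S2; S2-0->S2; S2-1->S3; S3-0->S3; S3-1->S4; S4-0->S4; S4-1->S0

Keep the running count of `1`s modulo 5: each `1` advances along the cycle S0 → S1 → S2 → S3 → S4 → S0 while other symbols loop. Accept at S2.
5 states suffice.
        0   1  
>  S0   S0  S1 
   S1   S1  S2 
 * S2   S2  S3 
   S3   S3  S4 
   S4   S4  S0 
(> = start, * = accepting)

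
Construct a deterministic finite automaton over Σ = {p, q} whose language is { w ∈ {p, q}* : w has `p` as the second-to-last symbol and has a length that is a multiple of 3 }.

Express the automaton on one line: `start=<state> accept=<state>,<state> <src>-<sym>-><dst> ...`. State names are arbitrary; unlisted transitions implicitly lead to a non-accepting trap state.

start=s0 accept=s7,s8 s0-p->s1 s0-q->s2 s1-p->s3 s1-q->s4 s2-p->s5 s2-q->s6 s3-p->s7 s3-q->s8 s4-p->s9 s4-q->s10 s5-p->s7 s5-q->s8 s6-p->s9 s6-q->s10 s7-p->s11 s7-q->s12 s8-p->s13 s8-q->s14 s9-p->s11 s9-q->s12 s10-p->s13 s10-q->s14 s11-p->s3 s11-q->s4 s12-p->s5 s12-q->s6 s13-p->s3 s13-q->s4 s14-p->s5 s14-q->s6

Handle the two conditions separately and then intersect. The first has 7 states tracking the last 2 symbols read; the second has 3 states tracking the input length modulo 3. A product state is a pair (one from each), accepting exactly when both do.
With 15 states:
          p    q  
>  s0     s1   s2 
   s1     s3   s4 
   s2     s5   s6 
   s3     s7   s8 
   s4     s9  s10 
   s5     s7   s8 
   s6     s9  s10 
 * s7    s11  s12 
 * s8    s13  s14 
   s9    s11  s12 
   s10   s13  s14 
   s11    s3   s4 
   s12    s5   s6 
   s13    s3   s4 
   s14    s5   s6 
(> = start, * = accepting)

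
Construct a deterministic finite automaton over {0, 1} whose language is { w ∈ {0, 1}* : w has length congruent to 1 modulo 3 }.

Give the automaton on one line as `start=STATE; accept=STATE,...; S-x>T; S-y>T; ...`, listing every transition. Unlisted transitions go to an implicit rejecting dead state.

Count input length modulo 3: every symbol advances one step around the cycle q0 → q1 → q2 → q0. Accept at q1.
A 3-state machine:
        0   1  
>  q0   q1  q1 
 * q1   q2  q2 
   q2   q0  q0 
(> = start, * = accepting)

start=q0; accept=q1; q0-0>q1; q0-1>q1; q1-0>q2; q1-1>q2; q2-0>q0; q2-1>q0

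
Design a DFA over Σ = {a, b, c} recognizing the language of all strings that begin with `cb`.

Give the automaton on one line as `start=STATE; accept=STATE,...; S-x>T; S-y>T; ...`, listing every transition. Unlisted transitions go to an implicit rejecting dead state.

Check the first 2 symbols one by one: s0 through s1 record how many have matched `cb` so far; any wrong symbol goes to the dead state s3. After all 2 match we enter the accepting sink s2.
A 4-state machine:
        a   b   c  
>  s0   s3  s3  s1 
   s1   s3  s2  s3 
 * s2   s2  s2  s2 
   s3   s3  s3  s3 
(> = start, * = accepting)

start=s0; accept=s2; s0-a>s3; s0-b>s3; s0-c>s1; s1-a>s3; s1-b>s2; s1-c>s3; s2-a>s2; s2-b>s2; s2-c>s2; s3-a>s3; s3-b>s3; s3-c>s3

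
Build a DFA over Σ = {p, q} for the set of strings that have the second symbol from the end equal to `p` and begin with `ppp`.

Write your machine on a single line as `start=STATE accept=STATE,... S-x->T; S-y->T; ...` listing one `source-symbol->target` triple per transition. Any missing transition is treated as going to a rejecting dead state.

start=A; accept=E,F; A-p->B; A-q->C; B-p->D; B-q->C; C-p->C; C-q->C; D-p->E; D-q->C; E-p->E; E-q->F; F-p->G; F-q->H; G-p->E; G-q->F; H-p->G; H-q->H

Build one automaton per condition and run them in lockstep. One (7 states) tracks the last 2 symbols read; the other (5 states) tracks whether the input so far still matches the prefix `ppp`. Each combined state is a pair, one component from each; accept when both components accept. After merging equivalent states the machine shrinks.
8 states suffice.
       p  q 
>  A   B  C 
   B   D  C 
   C   C  C 
   D   E  C 
 * E   E  F 
 * F   G  H 
   G   E  F 
   H   G  H 
(> = start, * = accepting)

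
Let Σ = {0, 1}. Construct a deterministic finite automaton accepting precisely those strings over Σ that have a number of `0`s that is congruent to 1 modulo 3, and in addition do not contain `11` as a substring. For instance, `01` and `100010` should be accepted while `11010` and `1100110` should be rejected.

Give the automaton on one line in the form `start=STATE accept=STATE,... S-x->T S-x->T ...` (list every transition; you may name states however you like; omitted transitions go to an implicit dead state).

start=q0 accept=q1,q4 q0-0->q1 q0-1->q2 q1-0->q3 q1-1->q4 q2-0->q1 q2-1->q5 q3-0->q0 q3-1->q6 q4-0->q3 q4-1->q5 q5-0->q5 q5-1->q5 q6-0->q0 q6-1->q5

Run two small machines in parallel and take their product. One (3 states) tracks the count of `0`s modulo 3; the other (3 states) tracks partial matches of the forbidden pattern `11`. Each combined state is a pair, one component from each; accept when both components accept. Minimizing collapses redundant product states.
With 7 states:
        0   1  
>  q0   q1  q2 
 * q1   q3  q4 
   q2   q1  q5 
   q3   q0  q6 
 * q4   q3  q5 
   q5   q5  q5 
   q6   q0  q5 
(> = start, * = accepting)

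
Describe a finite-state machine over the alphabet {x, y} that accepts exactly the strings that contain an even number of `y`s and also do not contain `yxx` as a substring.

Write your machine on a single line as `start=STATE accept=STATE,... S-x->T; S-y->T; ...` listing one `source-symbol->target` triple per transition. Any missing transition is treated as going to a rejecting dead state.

start=q0; accept=q0,q3,q5; q0-x->q0; q0-y->q1; q1-x->q2; q1-y->q3; q2-x->q4; q2-y->q3; q3-x->q5; q3-y->q1; q4-x->q4; q4-y->q4; q5-x->q4; q5-y->q1

Handle the two conditions separately and then intersect. One (2 states) tracks the count of `y`s modulo 2; the other (4 states) tracks partial matches of the forbidden pattern `yxx`. Each combined state is a pair, one component from each; accept when both components accept. Minimizing collapses redundant product states.
A 6-state machine:
        x   y  
>* q0   q0  q1 
   q1   q2  q3 
   q2   q4  q3 
 * q3   q5  q1 
   q4   q4  q4 
 * q5   q4  q1 
(> = start, * = accepting)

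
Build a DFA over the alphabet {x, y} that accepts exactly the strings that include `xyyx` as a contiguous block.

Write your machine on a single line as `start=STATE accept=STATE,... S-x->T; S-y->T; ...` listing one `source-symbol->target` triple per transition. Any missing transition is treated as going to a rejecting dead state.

start=q0; accept=q4; q0-x->q1; q0-y->q0; q1-x->q1; q1-y->q2; q2-x->q1; q2-y->q3; q3-x->q4; q3-y->q0; q4-x->q4; q4-y->q4

Track how much of `xyyx` has been matched so far: state q0 is no progress, q4 is the absorbing accept state reached once `xyyx` has occurred. Intermediate states record partial matches; on a mismatch, fall back to the longest reusable overlap.
A 5-state machine:
        x   y  
>  q0   q1  q0 
   q1   q1  q2 
   q2   q1  q3 
   q3   q4  q0 
 * q4   q4  q4 
(> = start, * = accepting)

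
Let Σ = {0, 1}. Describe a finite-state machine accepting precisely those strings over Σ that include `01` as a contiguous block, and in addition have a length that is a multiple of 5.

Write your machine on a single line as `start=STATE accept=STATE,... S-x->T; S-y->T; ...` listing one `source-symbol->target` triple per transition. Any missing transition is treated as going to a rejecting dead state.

start=A; accept=N; A-0->B; A-1->C; B-0->D; B-1->E; C-0->D; C-1->F; D-0->G; D-1->H; E-0->H; E-1->H; F-0->G; F-1->I; G-0->J; G-1->K; H-0->K; H-1->K; I-0->J; I-1->L; J-0->M; J-1->N; K-0->N; K-1->N; L-0->M; L-1->A; M-0->B; M-1->O; N-0->O; N-1->O; O-0->E; O-1->E

Run two small machines in parallel and take their product. One (3 states) tracks whether and how much of `01` has been seen; the other (5 states) tracks the input length modulo 5. Each combined state is a pair, one component from each; accept when both components accept.
15 states suffice.
       0  1 
>  A   B  C 
   B   D  E 
   C   D  F 
   D   G  H 
   E   H  H 
   F   G  I 
   G   J  K 
   H   K  K 
   I   J  L 
   J   M  N 
   K   N  N 
   L   M  A 
   M   B  O 
 * N   O  O 
   O   E  E 
(> = start, * = accepting)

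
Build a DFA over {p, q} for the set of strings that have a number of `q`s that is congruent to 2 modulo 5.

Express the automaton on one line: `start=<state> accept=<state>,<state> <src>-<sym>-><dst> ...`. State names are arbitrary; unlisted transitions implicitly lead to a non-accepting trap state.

The only thing that matters is how many `q`s have appeared, reduced mod 5. Use one state per residue: S0 for 0, …, S4 for 4. Reading `q` moves to the next residue; anything else stays put. S2 is accepting.
        p   q  
>  S0   S0  S1 
   S1   S1  S2 
 * S2   S2  S3 
   S3   S3  S4 
   S4   S4  S0 
(> = start, * = accepting)

start=S0 accept=S2 S0-p->S0 S0-q->S1 S1-p->S1 S1-q->S2 S2-p->S2 S2-q->S3 S3-p->S3 S3-q->S4 S4-p->S4 S4-q->S0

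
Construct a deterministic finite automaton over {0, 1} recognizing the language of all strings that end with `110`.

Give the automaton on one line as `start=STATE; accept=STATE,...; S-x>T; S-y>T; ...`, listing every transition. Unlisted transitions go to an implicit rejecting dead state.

Remember how much of `110` the current input suffix matches. State A means no match yet; B means the last symbol is `1`; C means the last 2 symbols are `11`; D means the last 3 symbols are `110`. Only D accepts. On a mismatch, fall back to the longest proper suffix that is still a prefix of `110`.
A 4-state machine:
       0  1 
>  A   A  B 
   B   A  C 
   C   D  C 
 * D   A  B 
(> = start, * = accepting)

start=A; accept=D; A-0>A; A-1>B; B-0>A; B-1>C; C-0>D; C-1>C; D-0>A; D-1>B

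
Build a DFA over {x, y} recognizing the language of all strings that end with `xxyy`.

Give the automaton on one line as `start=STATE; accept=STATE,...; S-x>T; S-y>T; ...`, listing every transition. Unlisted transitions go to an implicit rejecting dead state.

Remember how much of `xxyy` the current input suffix matches. State q0 means no match yet; q1 means the last symbol is `x`; q2 means the last 2 symbols are `xx`; q3 means the last 3 symbols are `xxy`; q4 means the last 4 symbols are `xxyy`. Only q4 accepts. On a mismatch, fall back to the longest proper suffix that is still a prefix of `xxyy`.
With 5 states:
        x   y  
>  q0   q1  q0 
   q1   q2  q0 
   q2   q2  q3 
   q3   q1  q4 
 * q4   q1  q0 
(> = start, * = accepting)

start=q0; accept=q4; q0-x>q1; q0-y>q0; q1-x>q2; q1-y>q0; q2-x>q2; q2-y>q3; q3-x>q1; q3-y>q4; q4-x>q1; q4-y>q0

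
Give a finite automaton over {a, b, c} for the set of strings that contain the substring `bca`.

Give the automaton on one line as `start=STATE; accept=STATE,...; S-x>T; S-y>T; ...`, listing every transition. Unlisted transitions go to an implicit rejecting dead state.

start=s0; accept=s3; s0-a>s0; s0-b>s1; s0-c>s0; s1-a>s0; s1-b>s1; s1-c>s2; s2-a>s3; s2-b>s1; s2-c>s0; s3-a>s3; s3-b>s3; s3-c>s3

Track how much of `bca` has been matched so far: state s0 is no progress, s3 is the absorbing accept state reached once `bca` has occurred. Intermediate states record partial matches; on a mismatch, fall back to the longest reusable overlap.
A 4-state machine:
        a   b   c  
>  s0   s0  s1  s0 
   s1   s0  s1  s2 
   s2   s3  s1  s0 
 * s3   s3  s3  s3 
(> = start, * = accepting)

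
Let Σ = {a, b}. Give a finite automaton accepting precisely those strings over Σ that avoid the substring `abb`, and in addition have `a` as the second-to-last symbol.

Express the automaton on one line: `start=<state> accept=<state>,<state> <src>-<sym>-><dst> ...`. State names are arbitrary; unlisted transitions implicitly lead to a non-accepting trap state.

start=S0 accept=S3,S4 S0-a->S1 S0-b->S2 S1-a->S3 S1-b->S4 S2-a->S5 S2-b->S6 S3-a->S3 S3-b->S4 S4-a->S5 S4-b->S7 S5-a->S3 S5-b->S4 S6-a->S5 S6-b->S6 S7-a->S8 S7-b->S7 S8-a->S9 S8-b->S10 S9-a->S9 S9-b->S10 S10-a->S8 S10-b->S7

Run two small machines in parallel and take their product. The first has 4 states tracking partial matches of the forbidden pattern `abb`; the second has 7 states tracking the last 2 symbols read. A product state is a pair (one from each), accepting exactly when both do.
          a    b  
>  S0     S1   S2 
   S1     S3   S4 
   S2     S5   S6 
 * S3     S3   S4 
 * S4     S5   S7 
   S5     S3   S4 
   S6     S5   S6 
   S7     S8   S7 
   S8     S9  S10 
   S9     S9  S10 
   S10    S8   S7 
(> = start, * = accepting)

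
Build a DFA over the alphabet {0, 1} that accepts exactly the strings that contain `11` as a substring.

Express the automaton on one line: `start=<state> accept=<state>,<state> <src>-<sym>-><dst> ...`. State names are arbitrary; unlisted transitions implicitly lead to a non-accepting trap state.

start=S0 accept=S2 S0-0->S0 S0-1->S1 S1-0->S0 S1-1->S2 S2-0->S2 S2-1->S2

Track how much of `11` has been matched so far: state S0 is no progress, S2 is the absorbing accept state reached once `11` has occurred. Intermediate states record partial matches; on a mismatch, fall back to the longest reusable overlap.
3 states suffice.
        0   1  
>  S0   S0  S1 
   S1   S0  S2 
 * S2   S2  S2 
(> = start, * = accepting)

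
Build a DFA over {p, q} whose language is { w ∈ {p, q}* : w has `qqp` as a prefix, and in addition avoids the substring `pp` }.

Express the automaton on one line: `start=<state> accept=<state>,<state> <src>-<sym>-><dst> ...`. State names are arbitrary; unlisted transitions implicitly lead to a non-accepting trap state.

start=s0 accept=s6,s8 s0-p->s1 s0-q->s2 s1-p->s3 s1-q->s4 s2-p->s1 s2-q->s5 s3-p->s3 s3-q->s3 s4-p->s1 s4-q->s4 s5-p->s6 s5-q->s4 s6-p->s7 s6-q->s8 s7-p->s7 s7-q->s7 s8-p->s6 s8-q->s8

Build one automaton per condition and run them in lockstep. One (5 states) tracks whether the input so far still matches the prefix `qqp`; the other (3 states) tracks partial matches of the forbidden pattern `pp`. Each combined state is a pair, one component from each; accept when both components accept.
A 9-state machine:
        p   q  
>  s0   s1  s2 
   s1   s3  s4 
   s2   s1  s5 
   s3   s3  s3 
   s4   s1  s4 
   s5   s6  s4 
 * s6   s7  s8 
   s7   s7  s7 
 * s8   s6  s8 
(> = start, * = accepting)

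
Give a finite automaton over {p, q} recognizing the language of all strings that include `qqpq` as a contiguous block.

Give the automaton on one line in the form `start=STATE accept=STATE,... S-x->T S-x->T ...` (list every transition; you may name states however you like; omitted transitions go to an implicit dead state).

Track how much of `qqpq` has been matched so far: state s0 is no progress, s4 is the absorbing accept state reached once `qqpq` has occurred. Intermediate states record partial matches; on a mismatch, fall back to the longest reusable overlap.
With 5 states:
        p   q  
>  s0   s0  s1 
   s1   s0  s2 
   s2   s3  s2 
   s3   s0  s4 
 * s4   s4  s4 
(> = start, * = accepting)

start=s0 accept=s4 s0-p->s0 s0-q->s1 s1-p->s0 s1-q->s2 s2-p->s3 s2-q->s2 s3-p->s0 s3-q->s4 s4-p->s4 s4-q->s4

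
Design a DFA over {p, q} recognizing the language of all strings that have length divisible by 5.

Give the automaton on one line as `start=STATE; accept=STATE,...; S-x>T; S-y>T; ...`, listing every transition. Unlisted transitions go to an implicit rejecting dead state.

Count input length modulo 5: every symbol advances one step around the cycle A → B → C → D → E → A. Accept at A.
5 states suffice.
       p  q 
>* A   B  B 
   B   C  C 
   C   D  D 
   D   E  E 
   E   A  A 
(> = start, * = accepting)

start=A; accept=A; A-p>B; A-q>B; B-p>C; B-q>C; C-p>D; C-q>D; D-p>E; D-q>E; E-p>A; E-q>A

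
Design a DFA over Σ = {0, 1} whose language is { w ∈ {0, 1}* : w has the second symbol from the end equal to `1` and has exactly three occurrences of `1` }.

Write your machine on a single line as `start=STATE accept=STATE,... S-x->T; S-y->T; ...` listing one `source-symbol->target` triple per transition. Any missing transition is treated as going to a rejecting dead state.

Handle the two conditions separately and then intersect. One (7 states) tracks the last 2 symbols read; the other (5 states) tracks the count of `1`s, saturating at 4. Each combined state is a pair, one component from each; accept when both components accept.
19 states suffice.
          0    1  
>  s0     s1   s2 
   s1     s3   s4 
   s2     s5   s6 
   s3     s3   s4 
   s4     s5   s6 
   s5     s7   s8 
   s6     s9  s10 
   s7     s7   s8 
   s8     s9  s10 
   s9    s11  s12 
 * s10   s13  s14 
   s11   s11  s12 
   s12   s13  s14 
 * s13   s15  s16 
   s14   s17  s14 
   s15   s15  s16 
   s16   s17  s14 
   s17   s18  s16 
   s18   s18  s16 
(> = start, * = accepting)

start=s0; accept=s10,s13; s0-0->s1; s0-1->s2; s1-0->s3; s1-1->s4; s2-0->s5; s2-1->s6; s3-0->s3; s3-1->s4; s4-0->s5; s4-1->s6; s5-0->s7; s5-1->s8; s6-0->s9; s6-1->s10; s7-0->s7; s7-1->s8; s8-0->s9; s8-1->s10; s9-0->s11; s9-1->s12; s10-0->s13; s10-1->s14; s11-0->s11; s11-1->s12; s12-0->s13; s12-1->s14; s13-0->s15; s13-1->s16; s14-0->s17; s14-1->s14; s15-0->s15; s15-1->s16; s16-0->s17; s16-1->s14; s17-0->s18; s17-1->s16; s18-0->s18; s18-1->s16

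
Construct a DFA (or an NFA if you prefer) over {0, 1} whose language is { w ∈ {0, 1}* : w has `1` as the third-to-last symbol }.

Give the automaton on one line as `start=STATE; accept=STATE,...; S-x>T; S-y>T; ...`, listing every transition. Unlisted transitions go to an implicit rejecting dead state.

Because acceptance depends on a position counted from the end, the machine has to buffer the most recent 3 symbols. Make each state the string of the last up-to-3 symbols read; on input `x` shift the window left and append `x`. Accept when the buffered window has length 3 and begins with `1`.
          0    1  
>  q0     q1   q2 
   q1     q3   q4 
   q2     q5   q6 
   q3     q7   q8 
   q4     q9  q10 
   q5    q11  q12 
   q6    q13  q14 
   q7     q7   q8 
   q8     q9  q10 
   q9    q11  q12 
   q10   q13  q14 
 * q11    q7   q8 
 * q12    q9  q10 
 * q13   q11  q12 
 * q14   q13  q14 
(> = start, * = accepting)

start=q0; accept=q11,q12,q13,q14; q0-0>q1; q0-1>q2; q1-0>q3; q1-1>q4; q2-0>q5; q2-1>q6; q3-0>q7; q3-1>q8; q4-0>q9; q4-1>q10; q5-0>q11; q5-1>q12; q6-0>q13; q6-1>q14; q7-0>q7; q7-1>q8; q8-0>q9; q8-1>q10; q9-0>q11; q9-1>q12; q10-0>q13; q10-1>q14; q11-0>q7; q11-1>q8; q12-0>q9; q12-1>q10; q13-0>q11; q13-1>q12; q14-0>q13; q14-1>q14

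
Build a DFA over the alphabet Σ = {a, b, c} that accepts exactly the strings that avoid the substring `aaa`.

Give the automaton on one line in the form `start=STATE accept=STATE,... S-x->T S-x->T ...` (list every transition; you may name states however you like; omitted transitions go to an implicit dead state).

start=s0 accept=s0,s1,s2 s0-a->s1 s0-b->s0 s0-c->s0 s1-a->s2 s1-b->s0 s1-c->s0 s2-a->s3 s2-b->s0 s2-c->s0 s3-a->s3 s3-b->s3 s3-c->s3

This is the complement of 'contains `aaa`'. Use the same substring-matching states — s0 through s3 holding how much of `aaa` has just been matched — but flip the accepting set: everything except the trap s3 accepts.
        a   b   c  
>* s0   s1  s0  s0 
 * s1   s2  s0  s0 
 * s2   s3  s0  s0 
   s3   s3  s3  s3 
(> = start, * = accepting)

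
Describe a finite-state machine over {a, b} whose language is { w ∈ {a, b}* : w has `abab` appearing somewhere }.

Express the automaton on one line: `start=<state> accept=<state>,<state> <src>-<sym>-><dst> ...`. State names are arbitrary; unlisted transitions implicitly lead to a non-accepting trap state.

start=q0 accept=q4 q0-a->q1 q0-b->q0 q1-a->q1 q1-b->q2 q2-a->q3 q2-b->q0 q3-a->q1 q3-b->q4 q4-a->q4 q4-b->q4

Track how much of `abab` has been matched so far: state q0 is no progress, q4 is the absorbing accept state reached once `abab` has occurred. Intermediate states record partial matches; on a mismatch, fall back to the longest reusable overlap.
A 5-state machine:
        a   b  
>  q0   q1  q0 
   q1   q1  q2 
   q2   q3  q0 
   q3   q1  q4 
 * q4   q4  q4 
(> = start, * = accepting)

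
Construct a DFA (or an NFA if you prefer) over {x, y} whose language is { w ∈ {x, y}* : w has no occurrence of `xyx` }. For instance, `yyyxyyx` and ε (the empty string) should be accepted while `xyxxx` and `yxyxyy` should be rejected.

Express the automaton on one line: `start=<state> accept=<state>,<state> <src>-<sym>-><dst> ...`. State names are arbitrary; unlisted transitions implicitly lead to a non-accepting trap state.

Track partial matches of the forbidden pattern `xyx`. State D is a dead state reached once `xyx` has occurred; every other state accepts. A means no part of `xyx` is currently matched.
A 4-state machine:
       x  y 
>* A   B  A 
 * B   B  C 
 * C   D  A 
   D   D  D 
(> = start, * = accepting)

start=A accept=A,B,C A-x->B A-y->A B-x->B B-y->C C-x->D C-y->A D-x->D D-y->D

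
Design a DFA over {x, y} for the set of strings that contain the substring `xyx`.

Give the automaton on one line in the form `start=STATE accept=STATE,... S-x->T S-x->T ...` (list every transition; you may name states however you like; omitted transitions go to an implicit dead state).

States s0..s2 record the length of the longest prefix of `xyx` that matches the current input suffix. Reaching s3 means `xyx` has been seen, and we stay there forever. Accept from s3.
With 4 states:
        x   y  
>  s0   s1  s0 
   s1   s1  s2 
   s2   s3  s0 
 * s3   s3  s3 
(> = start, * = accepting)

start=s0 accept=s3 s0-x->s1 s0-y->s0 s1-x->s1 s1-y->s2 s2-x->s3 s2-y->s0 s3-x->s3 s3-y->s3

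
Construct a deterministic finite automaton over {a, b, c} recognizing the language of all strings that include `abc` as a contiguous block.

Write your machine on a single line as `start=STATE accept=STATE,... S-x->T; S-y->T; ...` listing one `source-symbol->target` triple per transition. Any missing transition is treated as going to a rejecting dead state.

start=S0; accept=S3; S0-a->S1; S0-b->S0; S0-c->S0; S1-a->S1; S1-b->S2; S1-c->S0; S2-a->S1; S2-b->S0; S2-c->S3; S3-a->S3; S3-b->S3; S3-c->S3

States S0..S2 record the length of the longest prefix of `abc` that matches the current input suffix. Reaching S3 means `abc` has been seen, and we stay there forever. Accept from S3.
        a   b   c  
>  S0   S1  S0  S0 
   S1   S1  S2  S0 
   S2   S1  S0  S3 
 * S3   S3  S3  S3 
(> = start, * = accepting)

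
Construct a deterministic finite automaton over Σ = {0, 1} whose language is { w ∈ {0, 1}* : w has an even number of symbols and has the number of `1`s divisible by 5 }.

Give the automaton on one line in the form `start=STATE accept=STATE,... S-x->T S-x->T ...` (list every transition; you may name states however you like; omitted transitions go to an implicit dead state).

Handle the two conditions separately and then intersect. The first has 2 states tracking the input length modulo 2; the second has 5 states tracking the count of `1`s modulo 5. A product state is a pair (one from each), accepting exactly when both do.
10 states suffice.
        0   1  
>* S0   S1  S2 
   S1   S0  S3 
   S2   S3  S4 
   S3   S2  S5 
   S4   S5  S6 
   S5   S4  S7 
   S6   S7  S8 
   S7   S6  S9 
   S8   S9  S1 
   S9   S8  S0 
(> = start, * = accepting)

start=S0 accept=S0 S0-0->S1 S0-1->S2 S1-0->S0 S1-1->S3 S2-0->S3 S2-1->S4 S3-0->S2 S3-1->S5 S4-0->S5 S4-1->S6 S5-0->S4 S5-1->S7 S6-0->S7 S6-1->S8 S7-0->S6 S7-1->S9 S8-0->S9 S8-1->S1 S9-0->S8 S9-1->S0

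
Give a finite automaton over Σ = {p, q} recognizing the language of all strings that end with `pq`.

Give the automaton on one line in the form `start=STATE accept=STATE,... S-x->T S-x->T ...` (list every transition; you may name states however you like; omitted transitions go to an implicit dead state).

Let each state record the length of the longest suffix of the input read so far that is also a prefix of `pq`. B means the last symbol is `p`; C means the last 2 symbols are `pq`. Accept only at C, where the string currently ends in `pq`.
With 3 states:
       p  q 
>  A   B  A 
   B   B  C 
 * C   B  A 
(> = start, * = accepting)

start=A accept=C A-p->B A-q->A B-p->B B-q->C C-p->B C-q->A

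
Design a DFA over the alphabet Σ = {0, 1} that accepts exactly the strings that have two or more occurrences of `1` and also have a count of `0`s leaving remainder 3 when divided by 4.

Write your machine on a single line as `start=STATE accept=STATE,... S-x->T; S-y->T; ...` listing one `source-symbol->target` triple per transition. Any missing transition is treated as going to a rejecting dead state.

start=s0; accept=s11; s0-0->s1; s0-1->s2; s1-0->s3; s1-1->s4; s2-0->s4; s2-1->s5; s3-0->s6; s3-1->s7; s4-0->s7; s4-1->s8; s5-0->s8; s5-1->s5; s6-0->s0; s6-1->s9; s7-0->s9; s7-1->s10; s8-0->s10; s8-1->s8; s9-0->s2; s9-1->s11; s10-0->s11; s10-1->s10; s11-0->s5; s11-1->s11

Build one automaton per condition and run them in lockstep. One (4 states) tracks the count of `1`s, saturating at 3; the other (4 states) tracks the count of `0`s modulo 4. Each combined state is a pair, one component from each; accept when both components accept. After merging equivalent states the machine shrinks.
12 states suffice.
          0    1  
>  s0     s1   s2 
   s1     s3   s4 
   s2     s4   s5 
   s3     s6   s7 
   s4     s7   s8 
   s5     s8   s5 
   s6     s0   s9 
   s7     s9  s10 
   s8    s10   s8 
   s9     s2  s11 
   s10   s11  s10 
 * s11    s5  s11 
(> = start, * = accepting)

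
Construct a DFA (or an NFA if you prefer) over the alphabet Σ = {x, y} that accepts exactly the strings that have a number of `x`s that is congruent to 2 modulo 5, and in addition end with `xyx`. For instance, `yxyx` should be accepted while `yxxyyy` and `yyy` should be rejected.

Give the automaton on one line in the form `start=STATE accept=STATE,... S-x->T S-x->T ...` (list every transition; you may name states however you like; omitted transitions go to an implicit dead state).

Build one automaton per condition and run them in lockstep. The first has 5 states tracking the count of `x`s modulo 5; the second has 4 states tracking how much of the suffix `xyx` has currently been matched. A product state is a pair (one from each), accepting exactly when both do. Equivalent product states are then merged.
8 states suffice.
        x   y  
>  q0   q1  q0 
   q1   q2  q3 
   q2   q4  q2 
   q3   q5  q6 
   q4   q7  q4 
 * q5   q4  q2 
   q6   q2  q6 
   q7   q0  q7 
(> = start, * = accepting)

start=q0 accept=q5 q0-x->q1 q0-y->q0 q1-x->q2 q1-y->q3 q2-x->q4 q2-y->q2 q3-x->q5 q3-y->q6 q4-x->q7 q4-y->q4 q5-x->q4 q5-y->q2 q6-x->q2 q6-y->q6 q7-x->q0 q7-y->q7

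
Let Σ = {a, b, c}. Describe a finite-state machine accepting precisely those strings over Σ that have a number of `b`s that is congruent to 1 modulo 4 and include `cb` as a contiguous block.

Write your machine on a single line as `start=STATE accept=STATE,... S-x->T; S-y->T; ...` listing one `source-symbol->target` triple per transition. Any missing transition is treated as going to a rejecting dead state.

Handle the two conditions separately and then intersect. The first has 4 states tracking the count of `b`s modulo 4; the second has 3 states tracking whether and how much of `cb` has been seen. A product state is a pair (one from each), accepting exactly when both do.
With 12 states:
          a    b    c  
>  q0     q0   q1   q2 
   q1     q1   q3   q4 
   q2     q0   q5   q2 
   q3     q3   q6   q7 
   q4     q1   q8   q4 
 * q5     q5   q8   q5 
   q6     q6   q0   q9 
   q7     q3  q10   q7 
   q8     q8  q10   q8 
   q9     q6  q11   q9 
   q10   q10  q11  q10 
   q11   q11   q5  q11 
(> = start, * = accepting)

start=q0; accept=q5; q0-a->q0; q0-b->q1; q0-c->q2; q1-a->q1; q1-b->q3; q1-c->q4; q2-a->q0; q2-b->q5; q2-c->q2; q3-a->q3; q3-b->q6; q3-c->q7; q4-a->q1; q4-b->q8; q4-c->q4; q5-a->q5; q5-b->q8; q5-c->q5; q6-a->q6; q6-b->q0; q6-c->q9; q7-a->q3; q7-b->q10; q7-c->q7; q8-a->q8; q8-b->q10; q8-c->q8; q9-a->q6; q9-b->q11; q9-c->q9; q10-a->q10; q10-b->q11; q10-c->q10; q11-a->q11; q11-b->q5; q11-c->q11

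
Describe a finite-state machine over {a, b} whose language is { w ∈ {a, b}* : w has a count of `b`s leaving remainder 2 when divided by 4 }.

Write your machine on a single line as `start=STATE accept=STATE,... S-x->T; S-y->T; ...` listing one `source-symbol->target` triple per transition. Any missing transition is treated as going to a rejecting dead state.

start=s0; accept=s2; s0-a->s0; s0-b->s1; s1-a->s1; s1-b->s2; s2-a->s2; s2-b->s3; s3-a->s3; s3-b->s0

The only thing that matters is how many `b`s have appeared, reduced mod 4. Use one state per residue: s0 for 0, …, s3 for 3. Reading `b` moves to the next residue; anything else stays put. s2 is accepting.
        a   b  
>  s0   s0  s1 
   s1   s1  s2 
 * s2   s2  s3 
   s3   s3  s0 
(> = start, * = accepting)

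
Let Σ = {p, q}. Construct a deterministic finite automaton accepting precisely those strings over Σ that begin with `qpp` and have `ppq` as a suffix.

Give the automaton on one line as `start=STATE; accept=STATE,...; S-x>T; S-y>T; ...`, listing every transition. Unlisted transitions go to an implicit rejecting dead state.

start=s0; accept=s5; s0-p>s1; s0-q>s2; s1-p>s1; s1-q>s1; s2-p>s3; s2-q>s1; s3-p>s4; s3-q>s1; s4-p>s4; s4-q>s5; s5-p>s6; s5-q>s7; s6-p>s4; s6-q>s7; s7-p>s6; s7-q>s7

Run two small machines in parallel and take their product. The first has 5 states tracking whether the input so far still matches the prefix `qpp`; the second has 4 states tracking how much of the suffix `ppq` has currently been matched. A product state is a pair (one from each), accepting exactly when both do. Equivalent product states are then merged.
With 8 states:
        p   q  
>  s0   s1  s2 
   s1   s1  s1 
   s2   s3  s1 
   s3   s4  s1 
   s4   s4  s5 
 * s5   s6  s7 
   s6   s4  s7 
   s7   s6  s7 
(> = start, * = accepting)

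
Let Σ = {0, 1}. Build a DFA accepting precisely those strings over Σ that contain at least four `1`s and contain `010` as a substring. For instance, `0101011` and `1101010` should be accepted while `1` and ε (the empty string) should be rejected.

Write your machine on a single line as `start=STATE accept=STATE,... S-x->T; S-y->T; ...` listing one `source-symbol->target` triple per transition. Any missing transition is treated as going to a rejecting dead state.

Run two small machines in parallel and take their product. The first has 6 states tracking the count of `1`s, saturating at 5; the second has 4 states tracking whether and how much of `010` has been seen. A product state is a pair (one from each), accepting exactly when both do. After merging equivalent states the machine shrinks.
16 states suffice.
          0    1  
>  s0     s1   s2 
   s1     s1   s3 
   s2     s4   s5 
   s3     s6   s5 
   s4     s4   s7 
   s5     s8   s9 
   s6     s6  s10 
   s7    s10   s9 
   s8     s8  s11 
   s9    s12   s9 
   s10   s10  s13 
   s11   s13   s9 
   s12   s12  s14 
   s13   s13  s15 
   s14   s15   s9 
 * s15   s15  s15 
(> = start, * = accepting)

start=s0; accept=s15; s0-0->s1; s0-1->s2; s1-0->s1; s1-1->s3; s2-0->s4; s2-1->s5; s3-0->s6; s3-1->s5; s4-0->s4; s4-1->s7; s5-0->s8; s5-1->s9; s6-0->s6; s6-1->s10; s7-0->s10; s7-1->s9; s8-0->s8; s8-1->s11; s9-0->s12; s9-1->s9; s10-0->s10; s10-1->s13; s11-0->s13; s11-1->s9; s12-0->s12; s12-1->s14; s13-0->s13; s13-1->s15; s14-0->s15; s14-1->s9; s15-0->s15; s15-1->s15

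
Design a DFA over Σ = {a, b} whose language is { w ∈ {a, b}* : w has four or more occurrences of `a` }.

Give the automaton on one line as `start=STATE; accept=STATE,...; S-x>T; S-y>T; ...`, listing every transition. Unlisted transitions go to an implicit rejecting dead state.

Count `a`s, saturating at 5: states q0 through q4 mean 0 through 4 `a`s seen; q5 means more than 4. Each `a` increments (capped at q5); other symbols loop. Accept from {q4, q5}.
A 6-state machine:
        a   b  
>  q0   q1  q0 
   q1   q2  q1 
   q2   q3  q2 
   q3   q4  q3 
 * q4   q5  q4 
 * q5   q5  q5 
(> = start, * = accepting)

start=q0; accept=q4,q5; q0-a>q1; q0-b>q0; q1-a>q2; q1-b>q1; q2-a>q3; q2-b>q2; q3-a>q4; q3-b>q3; q4-a>q5; q4-b>q4; q5-a>q5; q5-b>q5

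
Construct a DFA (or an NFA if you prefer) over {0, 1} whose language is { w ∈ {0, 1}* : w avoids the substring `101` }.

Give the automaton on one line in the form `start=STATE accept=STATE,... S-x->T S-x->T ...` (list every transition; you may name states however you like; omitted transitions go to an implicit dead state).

This is the complement of 'contains `101`'. Use the same substring-matching states — s0 through s3 holding how much of `101` has just been matched — but flip the accepting set: everything except the trap s3 accepts.
With 4 states:
        0   1  
>* s0   s0  s1 
 * s1   s2  s1 
 * s2   s0  s3 
   s3   s3  s3 
(> = start, * = accepting)

start=s0 accept=s0,s1,s2 s0-0->s0 s0-1->s1 s1-0->s2 s1-1->s1 s2-0->s0 s2-1->s3 s3-0->s3 s3-1->s3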